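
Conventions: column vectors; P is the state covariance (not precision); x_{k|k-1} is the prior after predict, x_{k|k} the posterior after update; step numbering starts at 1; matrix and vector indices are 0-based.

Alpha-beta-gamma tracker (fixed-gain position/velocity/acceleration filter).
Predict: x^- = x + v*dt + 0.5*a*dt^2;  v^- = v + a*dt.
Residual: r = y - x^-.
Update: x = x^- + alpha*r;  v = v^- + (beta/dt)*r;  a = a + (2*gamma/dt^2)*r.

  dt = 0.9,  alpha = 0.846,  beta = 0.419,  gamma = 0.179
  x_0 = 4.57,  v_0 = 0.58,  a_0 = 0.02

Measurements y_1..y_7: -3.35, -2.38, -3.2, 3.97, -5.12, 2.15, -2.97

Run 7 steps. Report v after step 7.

v_post = 1.8691

step 1: x_pred=5.1001  r=-8.4501  x^+=-2.0487  v^+=-3.3360  a^+=-3.7147
step 2: x_pred=-6.5555  r=4.1755  x^+=-3.0230  v^+=-4.7353  a^+=-1.8692
step 3: x_pred=-8.0419  r=4.8419  x^+=-3.9456  v^+=-4.1635  a^+=0.2707
step 4: x_pred=-7.5831  r=11.5531  x^+=2.1908  v^+=1.4588  a^+=5.3769
step 5: x_pred=5.6814  r=-10.8014  x^+=-3.4566  v^+=1.2694  a^+=0.6030
step 6: x_pred=-2.0699  r=4.2199  x^+=1.5001  v^+=3.7767  a^+=2.4681
step 7: x_pred=5.8987  r=-8.8687  x^+=-1.6042  v^+=1.8691  a^+=-1.4517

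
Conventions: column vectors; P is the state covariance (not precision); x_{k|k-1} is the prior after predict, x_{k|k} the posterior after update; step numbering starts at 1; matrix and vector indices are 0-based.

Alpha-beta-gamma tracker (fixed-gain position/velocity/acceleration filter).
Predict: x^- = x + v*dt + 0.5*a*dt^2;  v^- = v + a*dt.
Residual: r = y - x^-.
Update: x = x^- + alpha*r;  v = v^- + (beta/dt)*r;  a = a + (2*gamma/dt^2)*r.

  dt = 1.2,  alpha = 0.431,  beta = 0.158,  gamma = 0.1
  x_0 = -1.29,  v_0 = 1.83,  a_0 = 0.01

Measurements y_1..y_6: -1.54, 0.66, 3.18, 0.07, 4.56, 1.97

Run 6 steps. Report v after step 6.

v_post = -0.7405

step 1: x_pred=0.9132  r=-2.4532  x^+=-0.1441  v^+=1.5190  a^+=-0.3307
step 2: x_pred=1.4405  r=-0.7805  x^+=1.1041  v^+=1.0194  a^+=-0.4391
step 3: x_pred=2.0112  r=1.1688  x^+=2.5149  v^+=0.6463  a^+=-0.2768
step 4: x_pred=3.0912  r=-3.0212  x^+=1.7891  v^+=-0.0837  a^+=-0.6964
step 5: x_pred=1.1873  r=3.3727  x^+=2.6409  v^+=-0.4753  a^+=-0.2280
step 6: x_pred=1.9065  r=0.0635  x^+=1.9338  v^+=-0.7405  a^+=-0.2191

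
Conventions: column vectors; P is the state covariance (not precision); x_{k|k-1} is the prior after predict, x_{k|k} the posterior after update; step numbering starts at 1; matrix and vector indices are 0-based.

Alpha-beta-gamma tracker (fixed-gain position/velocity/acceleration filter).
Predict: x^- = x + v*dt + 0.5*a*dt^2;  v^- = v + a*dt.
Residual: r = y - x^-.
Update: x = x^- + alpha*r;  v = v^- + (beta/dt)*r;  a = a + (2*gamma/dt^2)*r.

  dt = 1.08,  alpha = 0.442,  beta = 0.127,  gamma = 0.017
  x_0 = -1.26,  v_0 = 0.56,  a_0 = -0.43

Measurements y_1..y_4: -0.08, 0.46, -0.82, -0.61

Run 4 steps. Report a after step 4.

a_post = -0.3612

step 1: x_pred=-0.9060  r=0.8260  x^+=-0.5409  v^+=0.1927  a^+=-0.4059
step 2: x_pred=-0.5695  r=1.0295  x^+=-0.1145  v^+=-0.1246  a^+=-0.3759
step 3: x_pred=-0.4683  r=-0.3517  x^+=-0.6237  v^+=-0.5720  a^+=-0.3862
step 4: x_pred=-1.4667  r=0.8567  x^+=-1.0880  v^+=-0.8883  a^+=-0.3612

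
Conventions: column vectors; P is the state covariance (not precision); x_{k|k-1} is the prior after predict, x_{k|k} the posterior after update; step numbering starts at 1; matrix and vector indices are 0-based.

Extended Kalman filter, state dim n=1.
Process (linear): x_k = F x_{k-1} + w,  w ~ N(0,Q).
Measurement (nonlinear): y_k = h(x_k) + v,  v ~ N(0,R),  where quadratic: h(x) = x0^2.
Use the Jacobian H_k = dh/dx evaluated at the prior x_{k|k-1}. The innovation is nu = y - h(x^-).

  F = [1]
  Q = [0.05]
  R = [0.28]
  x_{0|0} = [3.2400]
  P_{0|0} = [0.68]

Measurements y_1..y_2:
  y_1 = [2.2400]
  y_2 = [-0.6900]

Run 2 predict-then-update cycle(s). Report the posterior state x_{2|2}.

x_post = [1.0936]

step 1: x^-=[3.2400]  P^-=[0.7300]  H_jac=[6.4800]  S=[30.9330]  K=[0.1529]  nu=[-8.2576]  x^+=[1.9772]  P^+=[0.0066]
step 2: x^-=[1.9772]  P^-=[0.0566]  H_jac=[3.9544]  S=[1.1652]  K=[0.1921]  nu=[-4.5994]  x^+=[1.0936]  P^+=[0.0136]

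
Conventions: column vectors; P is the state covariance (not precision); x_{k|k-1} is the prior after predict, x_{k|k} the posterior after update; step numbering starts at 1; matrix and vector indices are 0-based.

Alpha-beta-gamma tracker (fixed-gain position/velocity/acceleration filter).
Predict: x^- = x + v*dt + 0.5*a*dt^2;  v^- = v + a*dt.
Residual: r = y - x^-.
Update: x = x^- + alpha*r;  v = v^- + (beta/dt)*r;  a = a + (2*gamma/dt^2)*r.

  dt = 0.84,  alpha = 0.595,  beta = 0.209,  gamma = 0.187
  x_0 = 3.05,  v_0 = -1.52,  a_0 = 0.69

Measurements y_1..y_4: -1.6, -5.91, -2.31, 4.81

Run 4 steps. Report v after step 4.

v_post = -1.3717

step 1: x_pred=2.0166  r=-3.6166  x^+=-0.1353  v^+=-1.8403  a^+=-1.2270
step 2: x_pred=-2.1140  r=-3.7960  x^+=-4.3726  v^+=-3.8154  a^+=-3.2391
step 3: x_pred=-8.7203  r=6.4103  x^+=-4.9062  v^+=-4.9413  a^+=0.1587
step 4: x_pred=-9.0009  r=13.8109  x^+=-0.7834  v^+=-1.3717  a^+=7.4791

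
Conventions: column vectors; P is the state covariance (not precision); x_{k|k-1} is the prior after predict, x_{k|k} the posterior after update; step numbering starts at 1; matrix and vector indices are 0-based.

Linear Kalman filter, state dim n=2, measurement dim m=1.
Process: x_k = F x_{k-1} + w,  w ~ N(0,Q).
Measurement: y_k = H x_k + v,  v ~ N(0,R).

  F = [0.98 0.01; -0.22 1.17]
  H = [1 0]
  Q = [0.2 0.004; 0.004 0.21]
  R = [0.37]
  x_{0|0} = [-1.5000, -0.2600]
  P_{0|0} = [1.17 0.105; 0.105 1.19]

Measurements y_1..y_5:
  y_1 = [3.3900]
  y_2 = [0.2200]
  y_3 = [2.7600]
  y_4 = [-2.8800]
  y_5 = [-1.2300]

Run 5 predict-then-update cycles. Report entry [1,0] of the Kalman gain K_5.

step 1: x^-=[-1.4726, 0.0258]  P^-=[1.3258 -0.1142; -0.1142 1.8416]  S=[1.6958]  K=[0.7818; -0.0673]  nu=[4.8626]  x^+=[2.3291, -0.3016]  P^+=[0.2893 -0.0249; -0.0249 1.8339]
step 2: x^-=[2.2795, -0.8652]  P^-=[0.4775 -0.0654; -0.0654 2.7472]  S=[0.8475]  K=[0.5634; -0.0772]  nu=[-2.0595]  x^+=[1.1191, -0.7063]  P^+=[0.2085 -0.0286; -0.0286 2.7422]
step 3: x^-=[1.0897, -1.0725]  P^-=[0.3999 -0.0415; -0.0415 3.9886]  S=[0.7699]  K=[0.5194; -0.0540]  nu=[1.6703]  x^+=[1.9573, -1.1627]  P^+=[0.1922 -0.0200; -0.0200 3.9863]
step 4: x^-=[1.9065, -1.7909]  P^-=[0.3846 -0.0136; -0.0136 5.6864]  S=[0.7546]  K=[0.5097; -0.0181]  nu=[-4.7865]  x^+=[-0.5330, -1.7044]  P^+=[0.1886 -0.0067; -0.0067 5.6862]
step 5: x^-=[-0.5394, -1.8768]  P^-=[0.3815 0.0222; 0.0222 8.0064]  S=[0.7515]  K=[0.5077; 0.0296]  nu=[-0.6906]  x^+=[-0.8900, -1.8973]  P^+=[0.1878 0.0109; 0.0109 8.0057]

K[1,0] = 0.0296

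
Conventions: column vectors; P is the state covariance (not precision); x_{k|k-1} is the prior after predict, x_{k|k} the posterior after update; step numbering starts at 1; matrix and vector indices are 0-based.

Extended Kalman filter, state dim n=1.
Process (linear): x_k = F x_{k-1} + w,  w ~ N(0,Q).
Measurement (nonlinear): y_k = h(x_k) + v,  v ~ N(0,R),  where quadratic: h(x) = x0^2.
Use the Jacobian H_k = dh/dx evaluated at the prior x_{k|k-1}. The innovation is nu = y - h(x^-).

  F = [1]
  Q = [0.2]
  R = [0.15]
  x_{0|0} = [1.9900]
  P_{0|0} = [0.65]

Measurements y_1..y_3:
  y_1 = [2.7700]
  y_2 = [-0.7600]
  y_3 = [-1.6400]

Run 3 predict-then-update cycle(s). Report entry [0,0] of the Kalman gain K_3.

step 1: x^-=[1.9900]  P^-=[0.8500]  H_jac=[3.9800]  S=[13.6143]  K=[0.2485]  nu=[-1.1901]  x^+=[1.6943]  P^+=[0.0094]
step 2: x^-=[1.6943]  P^-=[0.2094]  H_jac=[3.3885]  S=[2.5540]  K=[0.2778]  nu=[-3.6306]  x^+=[0.6858]  P^+=[0.0123]
step 3: x^-=[0.6858]  P^-=[0.2123]  H_jac=[1.3716]  S=[0.5494]  K=[0.5300]  nu=[-2.1103]  x^+=[-0.4327]  P^+=[0.0580]

K[0,0] = 0.5300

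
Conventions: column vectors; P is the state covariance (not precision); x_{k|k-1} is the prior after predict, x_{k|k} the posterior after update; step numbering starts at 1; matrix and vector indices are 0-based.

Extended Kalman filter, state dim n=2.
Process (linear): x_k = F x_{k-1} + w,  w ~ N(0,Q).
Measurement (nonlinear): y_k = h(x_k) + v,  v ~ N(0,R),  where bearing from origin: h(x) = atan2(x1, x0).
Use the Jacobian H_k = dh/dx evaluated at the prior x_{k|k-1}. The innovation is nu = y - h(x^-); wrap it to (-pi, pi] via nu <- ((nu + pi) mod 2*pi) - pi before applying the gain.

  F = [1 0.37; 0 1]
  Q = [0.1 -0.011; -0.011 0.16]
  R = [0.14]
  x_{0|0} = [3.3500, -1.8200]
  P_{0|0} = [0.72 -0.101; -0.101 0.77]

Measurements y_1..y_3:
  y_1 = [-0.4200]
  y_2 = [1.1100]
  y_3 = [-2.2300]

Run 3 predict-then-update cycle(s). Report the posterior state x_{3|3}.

step 1: x^-=[2.6766, -1.8200]  P^-=[0.8507 0.1729; 0.1729 0.9300]  H_jac=[0.1737 0.2555]  S=[0.2417]  K=[0.7941; 1.1072]  nu=[0.1772]  x^+=[2.8173, -1.6239]  P^+=[0.6982 -0.0396; -0.0396 0.6337]
step 2: x^-=[2.2165, -1.6239]  P^-=[0.8557 0.1838; 0.1838 0.7937]  H_jac=[0.2151 0.2936]  S=[0.2712]  K=[0.8776; 1.0049]  nu=[1.7423]  x^+=[3.7455, 0.1270]  P^+=[0.6468 -0.0554; -0.0554 0.5198]
step 3: x^-=[3.7925, 0.1270]  P^-=[0.7770 0.1260; 0.1260 0.6798]  H_jac=[-0.0088 0.2634]  S=[0.1866]  K=[0.1410; 0.9534]  nu=[-2.2635]  x^+=[3.4733, -2.0309]  P^+=[0.7733 0.1009; 0.1009 0.5101]

x_post = [3.4733, -2.0309]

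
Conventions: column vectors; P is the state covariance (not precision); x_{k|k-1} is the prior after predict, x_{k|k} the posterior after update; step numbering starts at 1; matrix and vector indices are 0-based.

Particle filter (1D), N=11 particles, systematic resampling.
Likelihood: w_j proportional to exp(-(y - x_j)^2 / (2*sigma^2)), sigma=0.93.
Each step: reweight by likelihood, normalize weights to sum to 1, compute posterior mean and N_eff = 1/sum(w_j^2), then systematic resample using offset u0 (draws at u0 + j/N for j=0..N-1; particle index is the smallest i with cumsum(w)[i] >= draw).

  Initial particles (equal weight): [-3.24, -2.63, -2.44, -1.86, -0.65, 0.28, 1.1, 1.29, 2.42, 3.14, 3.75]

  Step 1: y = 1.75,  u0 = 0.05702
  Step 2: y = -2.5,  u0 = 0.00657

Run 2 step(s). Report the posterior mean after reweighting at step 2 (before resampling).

post_mean = 0.4330

step 1: w=[0.0000, 0.0000, 0.0000, 0.0002, 0.0112, 0.0899, 0.2456, 0.2775, 0.2419, 0.1026, 0.0311]  mean=1.6697  Neff=4.6394  idx=[5, 6, 6, 6, 7, 7, 7, 8, 8, 9, 9]
step 2: w=[0.8260, 0.0401, 0.0401, 0.0401, 0.0178, 0.0178, 0.0178, 0.0001, 0.0001, 0.0000, 0.0000]  mean=0.4330  Neff=1.4533  idx=[0, 0, 0, 0, 0, 0, 0, 0, 0, 0, 3]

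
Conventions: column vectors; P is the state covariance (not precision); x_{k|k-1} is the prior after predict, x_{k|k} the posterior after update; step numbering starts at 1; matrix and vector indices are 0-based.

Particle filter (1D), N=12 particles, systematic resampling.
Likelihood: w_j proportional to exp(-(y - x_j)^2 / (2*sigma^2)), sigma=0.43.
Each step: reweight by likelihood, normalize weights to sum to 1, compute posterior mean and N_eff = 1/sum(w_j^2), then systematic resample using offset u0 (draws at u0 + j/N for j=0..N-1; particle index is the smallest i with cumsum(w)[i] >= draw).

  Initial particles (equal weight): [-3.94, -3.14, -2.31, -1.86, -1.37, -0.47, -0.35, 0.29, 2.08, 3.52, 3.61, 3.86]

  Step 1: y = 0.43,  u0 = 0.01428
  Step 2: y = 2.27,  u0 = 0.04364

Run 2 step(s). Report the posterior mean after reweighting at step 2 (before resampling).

post_mean = 0.2899

step 1: w=[0.0000, 0.0000, 0.0000, 0.0000, 0.0001, 0.0892, 0.1539, 0.7563, 0.0005, 0.0000, 0.0000, 0.0000]  mean=0.1244  Neff=1.6568  idx=[5, 6, 6, 7, 7, 7, 7, 7, 7, 7, 7, 7]
step 2: w=[0.0000, 0.0000, 0.0000, 0.1111, 0.1111, 0.1111, 0.1111, 0.1111, 0.1111, 0.1111, 0.1111, 0.1111]  mean=0.2899  Neff=9.0015  idx=[3, 4, 4, 5, 6, 7, 7, 8, 9, 10, 10, 11]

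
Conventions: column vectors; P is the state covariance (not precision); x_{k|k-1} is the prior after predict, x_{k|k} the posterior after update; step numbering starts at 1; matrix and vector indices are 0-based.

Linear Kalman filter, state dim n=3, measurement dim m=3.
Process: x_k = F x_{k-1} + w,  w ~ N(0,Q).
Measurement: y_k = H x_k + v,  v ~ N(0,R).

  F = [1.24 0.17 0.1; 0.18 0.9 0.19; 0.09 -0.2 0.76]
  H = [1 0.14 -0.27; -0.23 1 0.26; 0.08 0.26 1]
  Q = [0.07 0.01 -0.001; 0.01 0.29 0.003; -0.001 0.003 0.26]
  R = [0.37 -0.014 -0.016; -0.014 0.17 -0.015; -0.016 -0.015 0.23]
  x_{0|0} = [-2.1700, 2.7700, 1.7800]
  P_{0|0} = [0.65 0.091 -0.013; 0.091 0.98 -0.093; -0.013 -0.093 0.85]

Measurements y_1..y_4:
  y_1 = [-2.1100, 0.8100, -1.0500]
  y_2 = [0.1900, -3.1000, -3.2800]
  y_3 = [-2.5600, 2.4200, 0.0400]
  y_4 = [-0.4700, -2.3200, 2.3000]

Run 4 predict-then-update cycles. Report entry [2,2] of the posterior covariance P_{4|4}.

step 1: x^-=[-2.0419, 2.4406, 0.6035]  P^-=[1.1382 0.4108 0.0591; 0.4108 1.1323 -0.0981; 0.0591 -0.0981 0.8186]  S=[1.6806 0.2648 0.0577; 0.2648 1.1708 0.3625; 0.0577 0.3625 1.1080]  K=[0.7084 -0.0892 0.2243; 0.2252 0.8382 -0.0791; -0.1110 -0.1260 0.7671]  nu=[-0.2468, -2.2571, -2.1247]  x^+=[-2.4919, 0.6612, -0.7145]  P^+=[0.2596 0.0277 0.0136; 0.0277 0.1678 -0.0802; 0.0136 -0.0802 0.1999]
step 2: x^-=[-3.0489, 0.0108, -0.8995]  P^-=[0.4883 0.1228 0.0352; 0.1228 0.4240 -0.0426; 0.0352 -0.0426 0.4095]  S=[0.9150 0.0445 -0.0073; 0.0445 0.5646 0.1424; -0.0073 0.1424 0.6599]  K=[0.5460 -0.0532 0.1784; 0.1787 0.6737 -0.0260; -0.0815 -0.0506 0.6181]  nu=[2.9946, -3.5781, -2.1394]  x^+=[-1.6054, -1.8092, -2.2846]  P^+=[0.1996 0.0237 0.0110; 0.0237 0.1322 -0.0552; 0.0110 -0.0552 0.1577]
step 3: x^-=[-2.5267, -2.3513, -1.5190]  P^-=[0.3931 0.1010 0.0277; 0.1010 0.3988 -0.0277; 0.0277 -0.0277 0.3754]  S=[0.8137 0.0382 -0.0189; 0.0382 0.5508 0.1457; -0.0189 0.1457 0.6291]  K=[0.4971 -0.0448 0.1610; 0.1706 0.6608 -0.0143; -0.0798 -0.0365 0.5949]  nu=[-0.1142, 4.5851, 2.3725]  x^+=[-2.4071, 0.6248, -0.2659]  P^+=[0.1814 0.0223 0.0094; 0.0223 0.1286 -0.0512; 0.0094 -0.0512 0.1512]
step 4: x^-=[-2.9051, 0.0786, -0.5437]  P^-=[0.3642 0.0947 0.0246; 0.0947 0.3959 -0.0260; 0.0246 -0.0260 0.3700]  S=[0.7841 0.0373 -0.0244; 0.0373 0.5501 0.1465; -0.0244 0.1465 0.6234]  K=[0.4797 -0.0421 0.1543; 0.1686 0.6597 -0.0128; -0.0806 -0.0344 0.5907]  nu=[2.2773, -2.9254, 3.0557]  x^+=[-1.2179, -1.5063, 1.1783]  P^+=[0.1749 0.0218 0.0088; 0.0218 0.1281 -0.0506; 0.0088 -0.0506 0.1501]

P_post[2,2] = 0.1501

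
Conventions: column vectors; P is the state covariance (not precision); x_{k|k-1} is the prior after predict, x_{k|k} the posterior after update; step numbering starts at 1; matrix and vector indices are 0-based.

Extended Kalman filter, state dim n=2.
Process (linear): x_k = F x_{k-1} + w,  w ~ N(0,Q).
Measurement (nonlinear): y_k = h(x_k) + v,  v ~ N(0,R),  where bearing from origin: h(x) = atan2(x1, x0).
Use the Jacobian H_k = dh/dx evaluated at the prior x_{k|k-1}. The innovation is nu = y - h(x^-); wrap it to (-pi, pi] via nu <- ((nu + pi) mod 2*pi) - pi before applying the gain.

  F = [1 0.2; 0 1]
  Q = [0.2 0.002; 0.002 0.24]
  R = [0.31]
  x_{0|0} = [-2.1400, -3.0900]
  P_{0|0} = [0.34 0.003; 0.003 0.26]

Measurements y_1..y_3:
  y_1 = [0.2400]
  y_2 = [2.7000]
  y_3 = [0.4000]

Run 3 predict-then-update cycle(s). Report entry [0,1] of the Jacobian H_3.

step 1: x^-=[-2.7580, -3.0900]  P^-=[0.5516 0.0570; 0.0570 0.5000]  H_jac=[0.1801 -0.1608]  S=[0.3375]  K=[0.2672; -0.2077]  nu=[2.5395]  x^+=[-2.0794, -3.6176]  P^+=[0.5275 0.0757; 0.0757 0.4854]
step 2: x^-=[-2.8029, -3.6176]  P^-=[0.7772 0.1748; 0.1748 0.7254]  H_jac=[0.1727 -0.1338]  S=[0.3381]  K=[0.3279; -0.1978]  nu=[-1.3532]  x^+=[-3.2466, -3.3499]  P^+=[0.7409 0.1968; 0.1968 0.7122]
step 3: x^-=[-3.9165, -3.3499]  P^-=[1.0481 0.3412; 0.3412 0.9522]  H_jac=[0.1261 -0.1475]  S=[0.3347]  K=[0.2446; -0.2909]  nu=[2.8340]  x^+=[-3.2233, -4.1744]  P^+=[1.0280 0.3650; 0.3650 0.9239]

H_jac[0,1] = -0.1475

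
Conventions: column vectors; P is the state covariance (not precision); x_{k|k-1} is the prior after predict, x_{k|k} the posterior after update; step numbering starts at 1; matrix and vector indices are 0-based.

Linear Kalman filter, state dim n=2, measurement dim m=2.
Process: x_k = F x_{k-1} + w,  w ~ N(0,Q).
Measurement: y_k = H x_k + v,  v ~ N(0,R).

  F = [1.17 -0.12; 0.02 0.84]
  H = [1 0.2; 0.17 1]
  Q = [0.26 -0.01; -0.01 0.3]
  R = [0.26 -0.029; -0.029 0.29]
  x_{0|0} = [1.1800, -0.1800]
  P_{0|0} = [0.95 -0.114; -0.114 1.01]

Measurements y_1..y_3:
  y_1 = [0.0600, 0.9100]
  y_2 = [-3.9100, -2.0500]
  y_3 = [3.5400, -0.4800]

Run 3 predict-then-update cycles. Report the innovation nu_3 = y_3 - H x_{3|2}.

step 1: x^-=[1.4022, -0.1276]  P^-=[1.6070 -0.2013; -0.2013 1.0092]  S=[1.8268 0.2378; 0.2378 1.2772]  K=[0.8714 -0.1060; -0.1016 0.7823]  nu=[-1.3167, 0.7992]  x^+=[0.1701, 0.6314]  P^+=[0.2493 -0.0984; -0.0984 0.2465]
step 2: x^-=[0.1232, 0.5338]  P^-=[0.6325 -0.1255; -0.1255 0.4708]  S=[0.8611 0.0429; 0.0429 0.7364]  K=[0.7086 -0.0657; -0.0670 0.6142]  nu=[-4.1400, -2.6047]  x^+=[-2.6393, -0.7887]  P^+=[0.2009 -0.0738; -0.0738 0.1926]
step 3: x^-=[-2.9934, -0.7153]  P^-=[0.5585 -0.0970; -0.0970 0.4335]  S=[0.7970 0.0523; 0.0523 0.7067]  K=[0.6799 -0.0533; -0.0519 0.5940]  nu=[6.6764, 0.7442]  x^+=[1.5061, -0.6201]  P^+=[0.1919 -0.0678; -0.0678 0.1853]

innov = [6.6764, 0.7442]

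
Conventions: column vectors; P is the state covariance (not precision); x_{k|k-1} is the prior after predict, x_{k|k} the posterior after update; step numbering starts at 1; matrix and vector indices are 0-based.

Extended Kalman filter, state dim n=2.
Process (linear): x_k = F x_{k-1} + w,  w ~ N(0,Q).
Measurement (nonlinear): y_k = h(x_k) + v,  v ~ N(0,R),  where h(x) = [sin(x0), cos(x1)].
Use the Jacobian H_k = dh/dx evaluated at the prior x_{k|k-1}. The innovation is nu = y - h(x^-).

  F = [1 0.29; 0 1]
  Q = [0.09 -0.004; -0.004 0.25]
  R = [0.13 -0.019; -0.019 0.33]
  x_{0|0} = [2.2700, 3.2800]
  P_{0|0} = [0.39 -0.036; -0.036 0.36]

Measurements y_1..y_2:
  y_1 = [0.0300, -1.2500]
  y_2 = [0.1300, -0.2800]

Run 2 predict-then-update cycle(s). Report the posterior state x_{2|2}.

x_post = [3.4221, 2.8521]

step 1: x^-=[3.2212, 3.2800]  P^-=[0.4894 0.0644; 0.0644 0.6100]  H_jac=[-0.9968 0.0000; 0.0000 0.1380]  S=[0.6163 -0.0279; -0.0279 0.3416]  K=[-0.7933 -0.0387; -0.0934 0.2387]  nu=[0.1095, -0.2596]  x^+=[3.1444, 3.2078]  P^+=[0.1027 0.0167; 0.0167 0.5839]
step 2: x^-=[4.0746, 3.2078]  P^-=[0.2515 0.1821; 0.1821 0.8339]  H_jac=[-0.5954 0.0000; 0.0000 0.0662]  S=[0.2192 -0.0262; -0.0262 0.3337]  K=[-0.6854 -0.0177; -0.4793 0.1278]  nu=[0.9334, 0.7178]  x^+=[3.4221, 2.8521]  P^+=[0.1491 0.1087; 0.1087 0.7749]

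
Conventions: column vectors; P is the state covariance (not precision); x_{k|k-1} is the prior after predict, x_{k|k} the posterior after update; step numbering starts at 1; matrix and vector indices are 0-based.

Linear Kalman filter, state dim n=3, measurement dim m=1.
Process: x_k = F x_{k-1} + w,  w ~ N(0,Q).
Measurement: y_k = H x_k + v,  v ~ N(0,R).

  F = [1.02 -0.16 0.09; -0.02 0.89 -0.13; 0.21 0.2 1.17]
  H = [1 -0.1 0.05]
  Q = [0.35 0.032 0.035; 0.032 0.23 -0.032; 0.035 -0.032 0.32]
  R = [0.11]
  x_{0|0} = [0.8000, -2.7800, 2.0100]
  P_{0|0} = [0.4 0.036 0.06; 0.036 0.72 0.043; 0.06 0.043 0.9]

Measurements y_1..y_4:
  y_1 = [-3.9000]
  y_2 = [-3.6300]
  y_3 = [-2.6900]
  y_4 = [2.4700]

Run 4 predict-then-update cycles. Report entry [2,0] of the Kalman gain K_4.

step 1: x^-=[1.4417, -2.7515, 1.9637]  P^-=[0.7899 -0.0601 0.2640; -0.0601 0.8048 0.0048; 0.2640 0.0048 1.6511]  S=[0.9505]  K=[0.8513; -0.1477; 0.3641]  nu=[-5.7150]  x^+=[-3.4235, -1.9074, -0.1172]  P^+=[0.1011 0.0594 -0.0306; 0.0594 0.7840 0.0559; -0.0306 0.0559 1.5251]
step 2: x^-=[-3.1973, -1.6139, -1.2376]  P^-=[0.4610 -0.0357 0.1557; -0.0357 0.8616 -0.0557; 0.1557 -0.0557 2.4596]  S=[0.6090]  K=[0.7756; -0.2047; 0.4667]  nu=[-0.5322]  x^+=[-3.6101, -1.5049, -1.4860]  P^+=[0.0946 0.0610 -0.0648; 0.0610 0.8361 0.0025; -0.0648 0.0025 2.3269]
step 3: x^-=[-3.5752, -1.0740, -2.7977]  P^-=[0.4569 -0.0517 0.2050; -0.0517 0.9286 -0.2205; 0.2050 -0.2205 3.5174]  S=[0.6180]  K=[0.7642; -0.2518; 0.6520]  nu=[0.9177]  x^+=[-2.8739, -1.3051, -2.1994]  P^+=[0.0959 0.0672 -0.1029; 0.0672 0.8894 -0.1190; -0.1029 -0.1190 3.2547]
step 4: x^-=[-2.9205, -0.8181, -3.4378]  P^-=[0.4615 -0.0717 0.2766; -0.0717 1.0141 -0.4725; 0.2766 -0.4725 4.7146]  S=[0.6402]  K=[0.7537; -0.3072; 0.8741]  nu=[5.4806]  x^+=[1.2104, -2.5020, 1.3530]  P^+=[0.0978 0.0766 -0.1452; 0.0766 0.9537 -0.3006; -0.1452 -0.3006 4.2254]

K[2,0] = 0.8741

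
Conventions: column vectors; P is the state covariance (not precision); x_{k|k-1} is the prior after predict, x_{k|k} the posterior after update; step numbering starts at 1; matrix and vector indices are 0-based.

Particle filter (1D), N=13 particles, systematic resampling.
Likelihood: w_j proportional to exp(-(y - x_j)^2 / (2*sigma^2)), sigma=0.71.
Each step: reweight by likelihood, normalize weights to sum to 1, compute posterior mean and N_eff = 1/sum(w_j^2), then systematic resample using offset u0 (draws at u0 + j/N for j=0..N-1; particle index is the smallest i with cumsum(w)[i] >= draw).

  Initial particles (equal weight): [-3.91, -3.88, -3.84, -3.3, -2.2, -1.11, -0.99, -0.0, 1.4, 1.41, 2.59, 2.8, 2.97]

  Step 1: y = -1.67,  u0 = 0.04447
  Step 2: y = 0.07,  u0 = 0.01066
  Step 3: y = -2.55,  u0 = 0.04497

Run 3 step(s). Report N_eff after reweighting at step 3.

N_eff = 5.0191

step 1: w=[0.0030, 0.0035, 0.0041, 0.0314, 0.3319, 0.3213, 0.2772, 0.0276, 0.0000, 0.0000, 0.0000, 0.0000, 0.0000]  mean=-1.5058  Neff=3.4250  idx=[4, 4, 4, 4, 4, 5, 5, 5, 5, 6, 6, 6, 6]
step 2: w=[0.0026, 0.0026, 0.0026, 0.0026, 0.0026, 0.1070, 0.1070, 0.1070, 0.1070, 0.1397, 0.1397, 0.1397, 0.1397]  mean=-1.0569  Neff=8.0657  idx=[4, 5, 6, 7, 7, 8, 9, 9, 10, 10, 11, 11, 12]
step 3: w=[0.4117, 0.0594, 0.0594, 0.0594, 0.0594, 0.0594, 0.0416, 0.0416, 0.0416, 0.0416, 0.0416, 0.0416, 0.0416]  mean=-1.5238  Neff=5.0191  idx=[0, 0, 0, 0, 0, 1, 2, 3, 5, 6, 8, 10, 12]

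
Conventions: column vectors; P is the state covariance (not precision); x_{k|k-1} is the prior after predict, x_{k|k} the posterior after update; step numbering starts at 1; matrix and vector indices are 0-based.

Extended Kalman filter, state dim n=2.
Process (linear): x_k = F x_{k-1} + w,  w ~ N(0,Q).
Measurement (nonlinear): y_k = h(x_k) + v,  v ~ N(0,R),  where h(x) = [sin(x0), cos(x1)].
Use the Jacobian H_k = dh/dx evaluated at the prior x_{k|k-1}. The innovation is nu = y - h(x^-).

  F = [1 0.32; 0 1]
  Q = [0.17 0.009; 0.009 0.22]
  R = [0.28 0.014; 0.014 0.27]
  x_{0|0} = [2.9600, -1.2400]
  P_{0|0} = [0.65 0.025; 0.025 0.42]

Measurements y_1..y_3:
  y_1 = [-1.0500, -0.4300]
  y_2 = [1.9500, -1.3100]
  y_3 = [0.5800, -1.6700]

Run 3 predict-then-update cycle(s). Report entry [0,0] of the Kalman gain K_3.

K[0,0] = 0.4604

step 1: x^-=[2.5632, -1.2400]  P^-=[0.8790 0.1684; 0.1684 0.6400]  H_jac=[-0.8373 0.0000; 0.0000 0.9458]  S=[0.8963 -0.1194; -0.1194 0.8425]  K=[-0.8113 0.0741; -0.0628 0.7096]  nu=[-1.5967, -0.7548]  x^+=[3.8027, -1.6753]  P^+=[0.2701 0.0091; 0.0091 0.2016]
step 2: x^-=[3.2666, -1.6753]  P^-=[0.4666 0.0827; 0.0827 0.4216]  H_jac=[-0.9922 0.0000; 0.0000 0.9945]  S=[0.7393 -0.0676; -0.0676 0.6871]  K=[-0.6208 0.0586; -0.0557 0.6049]  nu=[2.0747, -1.2057]  x^+=[1.9080, -2.5200]  P^+=[0.1744 0.0072; 0.0072 0.1634]
step 3: x^-=[1.1016, -2.5200]  P^-=[0.3657 0.0685; 0.0685 0.3834]  H_jac=[0.4522 0.0000; 0.0000 0.5823]  S=[0.3548 0.0320; 0.0320 0.4000]  K=[0.4604 0.0628; 0.0371 0.5552]  nu=[-0.3119, -0.8570]  x^+=[0.9041, -3.0074]  P^+=[0.2870 0.0402; 0.0402 0.2583]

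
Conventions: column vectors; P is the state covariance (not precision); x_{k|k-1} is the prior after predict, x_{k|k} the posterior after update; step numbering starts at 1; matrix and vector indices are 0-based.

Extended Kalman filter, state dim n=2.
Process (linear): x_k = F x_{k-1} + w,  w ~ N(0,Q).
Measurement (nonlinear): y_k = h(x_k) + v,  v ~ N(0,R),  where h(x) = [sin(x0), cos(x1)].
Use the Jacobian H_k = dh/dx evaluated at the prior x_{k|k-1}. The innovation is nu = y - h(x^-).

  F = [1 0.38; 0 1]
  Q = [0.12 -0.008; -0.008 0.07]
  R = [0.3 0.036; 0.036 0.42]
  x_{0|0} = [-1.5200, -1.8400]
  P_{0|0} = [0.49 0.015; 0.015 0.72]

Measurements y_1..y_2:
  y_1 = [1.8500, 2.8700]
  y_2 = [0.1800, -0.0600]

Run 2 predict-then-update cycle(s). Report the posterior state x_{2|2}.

x_post = [-3.5965, -0.3562]

step 1: x^-=[-2.2192, -1.8400]  P^-=[0.7254 0.2806; 0.2806 0.7900]  H_jac=[-0.6039 0.0000; 0.0000 0.9640]  S=[0.5646 -0.1274; -0.1274 1.1541]  K=[-0.7415 0.1525; -0.1552 0.6427]  nu=[2.6470, 3.1360]  x^+=[-3.7037, -0.2352]  P^+=[0.3593 0.0388; 0.0388 0.2742]
step 2: x^-=[-3.7931, -0.2352]  P^-=[0.5483 0.1350; 0.1350 0.3442]  H_jac=[-0.7952 0.0000; 0.0000 0.2330]  S=[0.6467 0.0110; 0.0110 0.4387]  K=[-0.6757 0.0886; -0.1691 0.1871]  nu=[-0.4264, -1.0325]  x^+=[-3.5965, -0.3562]  P^+=[0.2509 0.0553; 0.0553 0.3111]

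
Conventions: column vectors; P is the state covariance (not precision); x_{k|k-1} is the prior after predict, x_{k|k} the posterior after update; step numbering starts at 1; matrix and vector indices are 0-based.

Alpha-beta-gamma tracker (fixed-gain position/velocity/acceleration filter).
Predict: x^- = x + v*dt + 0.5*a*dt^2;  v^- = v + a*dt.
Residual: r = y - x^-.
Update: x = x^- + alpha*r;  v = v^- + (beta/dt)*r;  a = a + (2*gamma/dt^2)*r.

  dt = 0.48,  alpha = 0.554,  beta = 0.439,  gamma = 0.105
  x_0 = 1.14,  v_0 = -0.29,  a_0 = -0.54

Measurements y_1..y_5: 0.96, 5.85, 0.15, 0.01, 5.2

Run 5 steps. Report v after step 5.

step 1: x_pred=0.9386  r=0.0214  x^+=0.9505  v^+=-0.5296  a^+=-0.5205
step 2: x_pred=0.6363  r=5.2137  x^+=3.5247  v^+=3.9889  a^+=4.2316
step 3: x_pred=5.9268  r=-5.7768  x^+=2.7265  v^+=0.7367  a^+=-1.0337
step 4: x_pred=2.9610  r=-2.9510  x^+=1.3261  v^+=-2.4584  a^+=-3.7235
step 5: x_pred=-0.2828  r=5.4828  x^+=2.7546  v^+=0.7688  a^+=1.2739

v_post = 0.7688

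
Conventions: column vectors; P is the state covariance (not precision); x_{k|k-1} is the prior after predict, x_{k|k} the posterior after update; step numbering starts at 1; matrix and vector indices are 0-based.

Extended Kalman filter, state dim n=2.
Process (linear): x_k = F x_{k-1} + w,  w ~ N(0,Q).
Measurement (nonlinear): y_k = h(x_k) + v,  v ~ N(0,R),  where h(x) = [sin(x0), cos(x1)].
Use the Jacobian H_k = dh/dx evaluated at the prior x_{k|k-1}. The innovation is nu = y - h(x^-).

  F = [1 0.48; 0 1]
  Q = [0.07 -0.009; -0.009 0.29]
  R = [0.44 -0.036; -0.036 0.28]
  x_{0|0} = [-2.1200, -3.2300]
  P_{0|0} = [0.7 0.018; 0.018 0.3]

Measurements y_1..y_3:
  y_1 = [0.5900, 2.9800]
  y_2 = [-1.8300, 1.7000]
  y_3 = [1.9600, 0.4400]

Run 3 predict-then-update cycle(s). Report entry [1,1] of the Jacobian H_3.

H_jac[1,1] = -0.1984

step 1: x^-=[-3.6704, -3.2300]  P^-=[0.8564 0.1530; 0.1530 0.5900]  H_jac=[-0.8634 0.0000; 0.0000 -0.0883]  S=[1.0784 -0.0243; -0.0243 0.2846]  K=[-0.6881 -0.1063; -0.1269 -0.1939]  nu=[0.0855, 3.9761]  x^+=[-4.1519, -4.0118]  P^+=[0.3462 0.0566; 0.0566 0.5631]
step 2: x^-=[-6.0775, -4.0118]  P^-=[0.6003 0.3179; 0.3179 0.8531]  H_jac=[0.9789 0.0000; 0.0000 -0.7644]  S=[1.0152 -0.2739; -0.2739 0.7785]  K=[0.5465 -0.1199; 0.0890 -0.8064]  nu=[-2.0342, 2.3447]  x^+=[-7.4702, -6.0835]  P^+=[0.2500 0.0696; 0.0696 0.2996]
step 3: x^-=[-10.3903, -6.0835]  P^-=[0.4559 0.2044; 0.2044 0.5896]  H_jac=[-0.5690 0.0000; 0.0000 -0.1984]  S=[0.5876 -0.0129; -0.0129 0.3032]  K=[-0.4448 -0.1527; -0.2066 -0.3946]  nu=[1.1377, -0.5401]  x^+=[-10.8139, -6.1054]  P^+=[0.3343 0.1348; 0.1348 0.5194]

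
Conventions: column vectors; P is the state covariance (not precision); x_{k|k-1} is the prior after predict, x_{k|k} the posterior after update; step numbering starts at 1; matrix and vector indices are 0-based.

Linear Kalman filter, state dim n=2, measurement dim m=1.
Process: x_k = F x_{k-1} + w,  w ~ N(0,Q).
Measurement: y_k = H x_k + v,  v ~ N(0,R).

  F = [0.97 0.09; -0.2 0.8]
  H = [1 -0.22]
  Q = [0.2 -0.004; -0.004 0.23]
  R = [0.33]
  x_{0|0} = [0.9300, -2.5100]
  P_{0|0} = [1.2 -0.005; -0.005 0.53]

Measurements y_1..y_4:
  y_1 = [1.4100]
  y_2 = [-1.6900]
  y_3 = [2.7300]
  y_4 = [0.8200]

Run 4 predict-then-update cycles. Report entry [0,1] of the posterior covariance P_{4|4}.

step 1: x^-=[0.6762, -2.1940]  P^-=[1.3325 -0.2024; -0.2024 0.6188]  S=[1.7815]  K=[0.7730; -0.1900]  nu=[0.2511]  x^+=[0.8703, -2.2417]  P^+=[0.2681 0.0593; 0.0593 0.5545]
step 2: x^-=[0.6424, -1.9674]  P^-=[0.4671 0.0288; 0.0288 0.5766]  S=[0.8123]  K=[0.5672; -0.1207]  nu=[-2.7653]  x^+=[-0.9261, -1.6338]  P^+=[0.2058 0.0844; 0.0844 0.5648]
step 3: x^-=[-1.0453, -1.1218]  P^-=[0.4129 0.0607; 0.0607 0.5727]  S=[0.7439]  K=[0.5371; -0.0877]  nu=[3.5285]  x^+=[0.8498, -1.4312]  P^+=[0.1983 0.0958; 0.0958 0.5670]
step 4: x^-=[0.6955, -1.3150]  P^-=[0.4079 0.0710; 0.0710 0.5701]  S=[0.7343]  K=[0.5343; -0.0742]  nu=[-0.1648]  x^+=[0.6075, -1.3027]  P^+=[0.1983 0.1001; 0.1001 0.5661]

P_post[0,1] = 0.1001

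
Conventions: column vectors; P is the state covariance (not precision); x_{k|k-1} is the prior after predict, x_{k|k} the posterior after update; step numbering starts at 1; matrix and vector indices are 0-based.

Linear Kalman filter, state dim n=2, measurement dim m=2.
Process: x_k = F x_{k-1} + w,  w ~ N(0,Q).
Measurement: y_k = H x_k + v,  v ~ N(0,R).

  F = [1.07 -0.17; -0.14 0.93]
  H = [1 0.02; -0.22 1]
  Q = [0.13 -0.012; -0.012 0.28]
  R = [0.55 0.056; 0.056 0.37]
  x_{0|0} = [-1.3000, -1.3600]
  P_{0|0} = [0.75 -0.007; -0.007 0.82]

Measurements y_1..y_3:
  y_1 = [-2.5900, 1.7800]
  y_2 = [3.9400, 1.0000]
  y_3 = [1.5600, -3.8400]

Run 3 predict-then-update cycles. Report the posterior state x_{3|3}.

x_post = [1.3765, -1.7608]

step 1: x^-=[-1.1598, -1.0828]  P^-=[1.0149 -0.2611; -0.2611 1.0057]  S=[1.5549 -0.4071; -0.4071 1.5398]  K=[0.6092 -0.1535; 0.0277 0.6978]  nu=[-1.4085, 2.6076]  x^+=[-2.4182, 0.6978]  P^+=[0.3255 0.0489; 0.0489 0.2705]
step 2: x^-=[-2.7061, 0.9875]  P^-=[0.4927 -0.0537; -0.0537 0.5076]  S=[1.0407 -0.0957; -0.0957 0.9251]  K=[0.4606 -0.1276; 0.0099 0.5625]  nu=[6.6263, -0.5829]  x^+=[0.4205, 0.7252]  P^+=[0.2455 0.0326; 0.0326 0.2159]
step 3: x^-=[0.3267, 0.6155]  P^-=[0.4055 -0.0497; -0.0497 0.4630]  S=[0.9537 -0.0734; -0.0734 0.8745]  K=[0.4146 -0.1240; -0.0007 0.5419]  nu=[1.2210, -4.3837]  x^+=[1.3765, -1.7608]  P^+=[0.2206 0.0259; 0.0259 0.2062]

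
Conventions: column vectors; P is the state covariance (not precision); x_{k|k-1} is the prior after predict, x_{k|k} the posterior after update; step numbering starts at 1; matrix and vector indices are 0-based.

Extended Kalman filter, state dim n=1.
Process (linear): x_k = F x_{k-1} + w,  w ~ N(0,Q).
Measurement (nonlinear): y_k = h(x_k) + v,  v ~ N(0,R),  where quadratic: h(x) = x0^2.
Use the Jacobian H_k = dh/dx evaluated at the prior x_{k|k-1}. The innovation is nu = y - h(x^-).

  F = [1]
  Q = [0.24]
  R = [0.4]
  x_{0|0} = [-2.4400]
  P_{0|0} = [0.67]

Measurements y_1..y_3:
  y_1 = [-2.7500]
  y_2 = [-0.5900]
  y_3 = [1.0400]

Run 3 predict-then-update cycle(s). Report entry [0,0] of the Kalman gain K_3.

step 1: x^-=[-2.4400]  P^-=[0.9100]  H_jac=[-4.8800]  S=[22.0711]  K=[-0.2012]  nu=[-8.7036]  x^+=[-0.6888]  P^+=[0.0165]
step 2: x^-=[-0.6888]  P^-=[0.2565]  H_jac=[-1.3776]  S=[0.8868]  K=[-0.3985]  nu=[-1.0644]  x^+=[-0.2647]  P^+=[0.1157]
step 3: x^-=[-0.2647]  P^-=[0.3557]  H_jac=[-0.5293]  S=[0.4997]  K=[-0.3768]  nu=[0.9700]  x^+=[-0.6301]  P^+=[0.2848]

K[0,0] = -0.3768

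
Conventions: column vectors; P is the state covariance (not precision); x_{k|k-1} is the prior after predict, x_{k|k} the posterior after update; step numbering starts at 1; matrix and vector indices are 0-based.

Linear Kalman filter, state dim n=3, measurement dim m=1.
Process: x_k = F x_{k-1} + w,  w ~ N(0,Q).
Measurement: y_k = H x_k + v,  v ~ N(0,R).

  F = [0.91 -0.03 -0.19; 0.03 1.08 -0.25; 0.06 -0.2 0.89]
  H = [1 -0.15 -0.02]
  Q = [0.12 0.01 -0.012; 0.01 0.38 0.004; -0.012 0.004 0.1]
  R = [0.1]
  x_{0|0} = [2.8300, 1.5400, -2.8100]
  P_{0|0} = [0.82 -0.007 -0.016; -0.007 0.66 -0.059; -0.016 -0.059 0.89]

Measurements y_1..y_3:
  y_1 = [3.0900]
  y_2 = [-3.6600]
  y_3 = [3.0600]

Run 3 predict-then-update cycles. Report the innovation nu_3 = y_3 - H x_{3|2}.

innov = [4.6290]

step 1: x^-=[3.0630, 2.4506, -2.6391]  P^-=[0.8370 0.0618 -0.1259; 0.0618 1.2378 -0.3954; -0.1259 -0.3954 0.8538]  S=[0.9493]  K=[0.8746; -0.1222; -0.0882]  nu=[0.3418]  x^+=[3.3619, 2.4088, -2.6692]  P^+=[0.1109 0.1632 -0.0527; 0.1632 1.2237 -0.4056; -0.0527 -0.4056 0.8464]
step 2: x^-=[3.4943, 3.3697, -2.6557]  P^-=[0.2482 0.2663 -0.2184; 0.2663 2.0907 -0.8496; -0.2184 -0.8496 0.9546]  S=[0.3193]  K=[0.6657; -0.0948; -0.3447]  nu=[-6.7019]  x^+=[-0.9675, 4.0051, -0.3457]  P^+=[0.1066 0.2865 -0.1451; 0.2865 2.0878 -0.8600; -0.1451 -0.8600 0.9167]
step 3: x^-=[-0.9349, 4.3829, -1.1667]  P^-=[0.2680 0.4740 -0.3269; 0.4740 3.3578 -1.5052; -0.3269 -1.5052 1.1938]  S=[0.3059]  K=[0.6651; 0.0014; -0.4087]  nu=[4.6290]  x^+=[2.1440, 4.3894, -3.0585]  P^+=[0.1327 0.4737 -0.2438; 0.4737 3.3578 -1.5051; -0.2438 -1.5051 1.1427]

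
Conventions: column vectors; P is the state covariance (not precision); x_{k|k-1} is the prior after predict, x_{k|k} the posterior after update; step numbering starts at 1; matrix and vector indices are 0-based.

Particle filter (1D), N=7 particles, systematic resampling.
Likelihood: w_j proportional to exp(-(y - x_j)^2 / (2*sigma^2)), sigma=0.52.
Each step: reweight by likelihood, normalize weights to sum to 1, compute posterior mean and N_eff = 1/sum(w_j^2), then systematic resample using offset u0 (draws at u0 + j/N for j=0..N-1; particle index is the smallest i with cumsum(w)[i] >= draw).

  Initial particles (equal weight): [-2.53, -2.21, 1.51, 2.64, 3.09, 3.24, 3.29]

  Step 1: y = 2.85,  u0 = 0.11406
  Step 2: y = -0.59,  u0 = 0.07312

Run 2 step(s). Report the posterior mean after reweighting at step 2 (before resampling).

step 1: w=[0.0000, 0.0000, 0.0109, 0.2784, 0.2715, 0.2280, 0.2112]  mean=3.0239  Neff=4.0335  idx=[3, 3, 4, 4, 5, 6, 6]
step 2: w=[0.4982, 0.4982, 0.0016, 0.0016, 0.0002, 0.0001, 0.0001]  mean=2.6417  Neff=2.0143  idx=[0, 0, 0, 1, 1, 1, 1]

post_mean = 2.6417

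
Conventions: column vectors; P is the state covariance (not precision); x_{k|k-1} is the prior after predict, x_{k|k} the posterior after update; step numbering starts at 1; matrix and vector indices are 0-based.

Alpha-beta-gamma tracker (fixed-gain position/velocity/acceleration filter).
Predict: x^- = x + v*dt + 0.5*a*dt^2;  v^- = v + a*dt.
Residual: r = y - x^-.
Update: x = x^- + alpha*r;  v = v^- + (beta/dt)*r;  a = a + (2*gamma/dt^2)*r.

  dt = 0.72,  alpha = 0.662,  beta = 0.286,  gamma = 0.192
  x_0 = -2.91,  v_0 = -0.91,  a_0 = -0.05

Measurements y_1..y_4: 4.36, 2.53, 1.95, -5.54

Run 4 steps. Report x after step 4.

step 1: x_pred=-3.5782  r=7.9382  x^+=1.6769  v^+=2.2072  a^+=5.8301
step 2: x_pred=4.7773  r=-2.2473  x^+=3.2896  v^+=5.5122  a^+=4.1655
step 3: x_pred=8.3381  r=-6.3881  x^+=4.1092  v^+=5.9739  a^+=-0.5664
step 4: x_pred=8.2636  r=-13.8036  x^+=-0.8744  v^+=0.0830  a^+=-10.7913

x_post = -0.8744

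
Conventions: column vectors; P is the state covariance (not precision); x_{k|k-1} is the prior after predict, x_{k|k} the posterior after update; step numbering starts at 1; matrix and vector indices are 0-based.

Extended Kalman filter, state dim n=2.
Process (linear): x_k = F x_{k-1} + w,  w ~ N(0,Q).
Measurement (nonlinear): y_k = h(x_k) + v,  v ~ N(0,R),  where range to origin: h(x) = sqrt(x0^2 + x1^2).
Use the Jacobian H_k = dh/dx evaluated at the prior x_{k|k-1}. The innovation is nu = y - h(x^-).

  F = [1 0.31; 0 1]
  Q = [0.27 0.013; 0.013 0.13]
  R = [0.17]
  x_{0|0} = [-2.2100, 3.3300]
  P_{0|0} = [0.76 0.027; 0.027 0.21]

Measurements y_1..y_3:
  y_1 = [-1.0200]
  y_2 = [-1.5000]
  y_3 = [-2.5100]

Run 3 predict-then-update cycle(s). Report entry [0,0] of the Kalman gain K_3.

K[0,0] = -0.7331

step 1: x^-=[-1.1777, 3.3300]  P^-=[1.0669 0.1051; 0.1051 0.3400]  H_jac=[-0.3334 0.9428]  S=[0.5247]  K=[-0.4891; 0.5441]  nu=[-4.5521]  x^+=[1.0488, 0.8533]  P^+=[0.9414 0.2447; 0.2447 0.1847]
step 2: x^-=[1.3133, 0.8533]  P^-=[1.3809 0.3150; 0.3150 0.3147]  H_jac=[0.8386 0.5448]  S=[1.5222]  K=[0.8734; 0.2861]  nu=[-3.0661]  x^+=[-1.3648, -0.0241]  P^+=[0.2196 -0.0655; -0.0655 0.1900]
step 3: x^-=[-1.3723, -0.0241]  P^-=[0.4673 0.0065; 0.0065 0.3200]  H_jac=[-0.9998 -0.0176]  S=[0.6375]  K=[-0.7331; -0.0189]  nu=[-3.8825]  x^+=[1.4740, 0.0494]  P^+=[0.1247 -0.0024; -0.0024 0.3198]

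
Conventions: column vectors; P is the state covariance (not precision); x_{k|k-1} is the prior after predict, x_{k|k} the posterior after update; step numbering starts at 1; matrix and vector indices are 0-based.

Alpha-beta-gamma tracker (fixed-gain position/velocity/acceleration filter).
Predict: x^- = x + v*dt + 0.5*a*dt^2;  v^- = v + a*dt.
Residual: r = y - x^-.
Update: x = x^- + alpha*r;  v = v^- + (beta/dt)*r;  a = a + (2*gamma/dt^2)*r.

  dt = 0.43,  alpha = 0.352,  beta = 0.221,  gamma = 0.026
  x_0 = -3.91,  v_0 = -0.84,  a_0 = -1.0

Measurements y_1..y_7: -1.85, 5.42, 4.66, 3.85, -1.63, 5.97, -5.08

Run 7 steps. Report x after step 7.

step 1: x_pred=-4.3637  r=2.5137  x^+=-3.4788  v^+=0.0219  a^+=-0.2931
step 2: x_pred=-3.4965  r=8.9165  x^+=-0.3579  v^+=4.4786  a^+=2.2145
step 3: x_pred=1.7726  r=2.8874  x^+=2.7890  v^+=6.9148  a^+=3.0266
step 4: x_pred=6.0421  r=-2.1921  x^+=5.2705  v^+=7.0896  a^+=2.4101
step 5: x_pred=8.5418  r=-10.1718  x^+=4.9613  v^+=2.8980  a^+=-0.4506
step 6: x_pred=6.1658  r=-0.1958  x^+=6.0969  v^+=2.6036  a^+=-0.5057
step 7: x_pred=7.1697  r=-12.2497  x^+=2.8578  v^+=-3.9096  a^+=-3.9507

x_post = 2.8578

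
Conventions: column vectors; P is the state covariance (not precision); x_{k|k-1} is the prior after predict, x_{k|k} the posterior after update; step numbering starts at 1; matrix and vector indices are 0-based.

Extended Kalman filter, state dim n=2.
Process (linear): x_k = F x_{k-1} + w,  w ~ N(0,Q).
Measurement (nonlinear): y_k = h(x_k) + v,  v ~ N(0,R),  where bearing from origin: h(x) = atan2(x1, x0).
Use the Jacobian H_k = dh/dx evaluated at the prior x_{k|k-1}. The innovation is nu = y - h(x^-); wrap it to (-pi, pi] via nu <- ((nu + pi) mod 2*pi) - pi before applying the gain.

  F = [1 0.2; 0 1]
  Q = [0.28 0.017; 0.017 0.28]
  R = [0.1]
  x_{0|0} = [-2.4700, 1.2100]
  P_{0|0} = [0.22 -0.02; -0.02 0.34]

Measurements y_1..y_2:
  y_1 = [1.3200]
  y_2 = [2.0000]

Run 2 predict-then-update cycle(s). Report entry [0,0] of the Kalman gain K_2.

K[0,0] = -1.2612

step 1: x^-=[-2.2280, 1.2100]  P^-=[0.5056 0.0650; 0.0650 0.6200]  H_jac=[-0.1882 -0.3466]  S=[0.2009]  K=[-0.5859; -1.1307]  nu=[-1.3241]  x^+=[-1.4522, 2.7071]  P^+=[0.4366 -0.0681; -0.0681 0.3632]
step 2: x^-=[-0.9108, 2.7071]  P^-=[0.7039 0.0216; 0.0216 0.6432]  H_jac=[-0.3318 -0.1116]  S=[0.1871]  K=[-1.2612; -0.4220]  nu=[0.1047]  x^+=[-1.0428, 2.6629]  P^+=[0.4063 -0.0780; -0.0780 0.6099]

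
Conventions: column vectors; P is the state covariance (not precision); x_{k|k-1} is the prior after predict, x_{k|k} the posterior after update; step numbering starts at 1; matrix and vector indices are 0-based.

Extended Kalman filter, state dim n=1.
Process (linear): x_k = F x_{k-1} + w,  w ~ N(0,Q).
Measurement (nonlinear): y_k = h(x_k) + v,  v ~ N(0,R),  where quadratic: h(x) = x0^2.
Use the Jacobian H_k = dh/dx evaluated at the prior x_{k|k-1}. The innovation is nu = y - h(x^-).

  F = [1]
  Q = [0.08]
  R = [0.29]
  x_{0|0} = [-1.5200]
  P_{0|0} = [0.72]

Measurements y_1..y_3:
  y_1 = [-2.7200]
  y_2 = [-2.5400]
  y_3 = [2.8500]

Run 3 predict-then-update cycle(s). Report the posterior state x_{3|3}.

step 1: x^-=[-1.5200]  P^-=[0.8000]  H_jac=[-3.0400]  S=[7.6833]  K=[-0.3165]  nu=[-5.0304]  x^+=[0.0723]  P^+=[0.0302]
step 2: x^-=[0.0723]  P^-=[0.1102]  H_jac=[0.1446]  S=[0.2923]  K=[0.0545]  nu=[-2.5452]  x^+=[-0.0664]  P^+=[0.1093]
step 3: x^-=[-0.0664]  P^-=[0.1893]  H_jac=[-0.1329]  S=[0.2933]  K=[-0.0857]  nu=[2.8456]  x^+=[-0.3104]  P^+=[0.1872]

x_post = [-0.3104]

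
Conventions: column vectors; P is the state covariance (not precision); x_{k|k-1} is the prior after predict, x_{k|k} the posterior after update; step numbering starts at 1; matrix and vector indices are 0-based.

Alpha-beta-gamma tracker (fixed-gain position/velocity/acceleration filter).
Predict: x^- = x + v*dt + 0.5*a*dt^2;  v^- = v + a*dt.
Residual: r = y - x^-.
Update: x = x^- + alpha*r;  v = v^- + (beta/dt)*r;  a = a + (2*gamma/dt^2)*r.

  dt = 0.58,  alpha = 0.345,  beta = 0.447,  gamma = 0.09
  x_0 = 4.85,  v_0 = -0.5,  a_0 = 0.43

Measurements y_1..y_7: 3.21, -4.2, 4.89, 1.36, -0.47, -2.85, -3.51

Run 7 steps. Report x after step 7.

step 1: x_pred=4.6323  r=-1.4223  x^+=4.1416  v^+=-1.3468  a^+=-0.3311
step 2: x_pred=3.3048  r=-7.5048  x^+=0.7157  v^+=-7.3227  a^+=-4.3467
step 3: x_pred=-4.2626  r=9.1526  x^+=-1.1050  v^+=-2.7899  a^+=0.5506
step 4: x_pred=-2.6305  r=3.9905  x^+=-1.2538  v^+=0.6049  a^+=2.6859
step 5: x_pred=-0.4512  r=-0.0188  x^+=-0.4577  v^+=2.1482  a^+=2.6758
step 6: x_pred=1.2383  r=-4.0883  x^+=-0.1721  v^+=0.5493  a^+=0.4882
step 7: x_pred=0.2286  r=-3.7386  x^+=-1.0612  v^+=-2.0488  a^+=-1.5122

x_post = -1.0612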